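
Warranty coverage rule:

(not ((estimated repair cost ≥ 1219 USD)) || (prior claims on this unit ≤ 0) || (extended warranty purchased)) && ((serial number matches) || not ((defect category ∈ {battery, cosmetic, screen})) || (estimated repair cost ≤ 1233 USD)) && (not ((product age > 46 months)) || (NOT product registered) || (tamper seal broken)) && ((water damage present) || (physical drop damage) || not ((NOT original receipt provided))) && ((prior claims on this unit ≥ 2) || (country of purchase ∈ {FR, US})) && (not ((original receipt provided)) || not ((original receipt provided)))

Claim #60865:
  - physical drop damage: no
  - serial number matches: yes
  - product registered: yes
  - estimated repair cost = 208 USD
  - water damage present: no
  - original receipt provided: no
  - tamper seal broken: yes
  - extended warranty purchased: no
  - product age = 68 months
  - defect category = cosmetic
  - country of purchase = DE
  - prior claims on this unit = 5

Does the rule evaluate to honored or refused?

Atomic conditions:
  estimated repair cost ≥ 1219 USD: 208 ≥ 1219 is false
  prior claims on this unit ≤ 0: 5 ≤ 0 is false
  extended warranty purchased: no → false
  serial number matches: yes → true
  defect category ∈ {battery, cosmetic, screen}: cosmetic is in the set → true
  estimated repair cost ≤ 1233 USD: 208 ≤ 1233 is true
  product age > 46 months: 68 > 46 is true
  NOT product registered: yes → false
  tamper seal broken: yes → true
  water damage present: no → false
  physical drop damage: no → false
  NOT original receipt provided: no → true
  prior claims on this unit ≥ 2: 5 ≥ 2 is true
  country of purchase ∈ {FR, US}: DE is not in the set → false
  original receipt provided: no → false
Combine:
[1.1] NOT false = true
[1] true OR false OR false = true
[2.2] NOT true = false
[2] true OR false OR true = true
[3.1] NOT true = false
[3] false OR false OR true = true
[4.3] NOT true = false
[4] false OR false OR false = false
[5] true OR false = true
[6.1] NOT false = true
[6.2] NOT false = true
[6] true OR true = true
[root] true AND true AND true AND false AND true AND true = false
Overall: false → refused

Refused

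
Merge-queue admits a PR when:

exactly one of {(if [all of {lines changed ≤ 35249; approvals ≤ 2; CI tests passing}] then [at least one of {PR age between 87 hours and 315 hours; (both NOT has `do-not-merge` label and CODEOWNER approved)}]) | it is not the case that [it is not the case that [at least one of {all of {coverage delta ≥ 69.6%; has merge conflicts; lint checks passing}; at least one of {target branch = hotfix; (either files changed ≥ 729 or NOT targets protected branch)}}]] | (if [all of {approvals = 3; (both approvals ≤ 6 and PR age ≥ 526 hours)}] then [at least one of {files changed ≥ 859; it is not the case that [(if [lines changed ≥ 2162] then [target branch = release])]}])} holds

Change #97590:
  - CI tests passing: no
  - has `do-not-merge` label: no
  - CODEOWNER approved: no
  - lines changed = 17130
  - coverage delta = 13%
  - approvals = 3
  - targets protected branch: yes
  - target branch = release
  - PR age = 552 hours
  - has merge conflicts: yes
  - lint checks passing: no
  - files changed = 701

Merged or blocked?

Atomic conditions:
  lines changed ≤ 35249: 17130 ≤ 35249 is true
  approvals ≤ 2: 3 ≤ 2 is false
  CI tests passing: no → false
  PR age between 87 hours and 315 hours: 552 in [87, 315] is false
  NOT has `do-not-merge` label: no → true
  CODEOWNER approved: no → false
  coverage delta ≥ 69.6%: 13 ≥ 69.6 is false
  has merge conflicts: yes → true
  lint checks passing: no → false
  target branch = hotfix: release == hotfix is false
  files changed ≥ 729: 701 ≥ 729 is false
  NOT targets protected branch: yes → false
  approvals = 3: 3 == 3 is true
  approvals ≤ 6: 3 ≤ 6 is true
  PR age ≥ 526 hours: 552 ≥ 526 is true
  files changed ≥ 859: 701 ≥ 859 is false
  lines changed ≥ 2162: 17130 ≥ 2162 is true
  target branch = release: release == release is true
Combine:
[1.1] true AND false AND false = false
[1.2.2] true AND false = false
[1.2] false OR false = false
[1] false → false (antecedent false ⇒ implication holds) = true
[2.1.1.1] false AND true AND false = false
[2.1.1.2.2] false OR false = false
[2.1.1.2] false OR false = false
[2.1.1] false OR false = false
[2.1] NOT false = true
[2] NOT true = false
[3.1.2] true AND true = true
[3.1] true AND true = true
[3.2.2.1] true → true = true
[3.2.2] NOT true = false
[3.2] false OR false = false
[3] true → false = false
[root] exactly-one(true, false, false) = true
Overall: true → merged

Merged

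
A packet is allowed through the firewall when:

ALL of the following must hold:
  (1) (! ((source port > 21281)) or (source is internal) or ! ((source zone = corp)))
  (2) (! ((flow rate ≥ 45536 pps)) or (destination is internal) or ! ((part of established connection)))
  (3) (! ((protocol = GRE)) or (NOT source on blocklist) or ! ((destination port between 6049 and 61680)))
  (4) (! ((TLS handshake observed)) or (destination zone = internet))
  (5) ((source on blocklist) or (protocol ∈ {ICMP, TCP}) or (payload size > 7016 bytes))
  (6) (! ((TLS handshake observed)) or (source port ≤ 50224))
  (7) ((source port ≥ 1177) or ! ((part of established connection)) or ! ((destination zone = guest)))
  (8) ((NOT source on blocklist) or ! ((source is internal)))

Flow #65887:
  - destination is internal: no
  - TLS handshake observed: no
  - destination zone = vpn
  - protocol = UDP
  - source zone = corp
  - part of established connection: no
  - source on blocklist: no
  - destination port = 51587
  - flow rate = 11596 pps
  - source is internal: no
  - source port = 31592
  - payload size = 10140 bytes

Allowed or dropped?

Dropped

Atomic conditions:
  source port > 21281: 31592 > 21281 is true
  source is internal: no → false
  source zone = corp: corp == corp is true
  flow rate ≥ 45536 pps: 11596 ≥ 45536 is false
  destination is internal: no → false
  part of established connection: no → false
  protocol = GRE: UDP == GRE is false
  NOT source on blocklist: no → true
  destination port between 6049 and 61680: 51587 in [6049, 61680] is true
  TLS handshake observed: no → false
  destination zone = internet: vpn == internet is false
  source on blocklist: no → false
  protocol ∈ {ICMP, TCP}: UDP is not in the set → false
  payload size > 7016 bytes: 10140 > 7016 is true
  source port ≤ 50224: 31592 ≤ 50224 is true
  source port ≥ 1177: 31592 ≥ 1177 is true
  destination zone = guest: vpn == guest is false
Combine:
[1.1] NOT true = false
[1.3] NOT true = false
[1] false OR false OR false = false
[2.1] NOT false = true
[2.3] NOT false = true
[2] true OR false OR true = true
[3.1] NOT false = true
[3.3] NOT true = false
[3] true OR true OR false = true
[4.1] NOT false = true
[4] true OR false = true
[5] false OR false OR true = true
[6.1] NOT false = true
[6] true OR true = true
[7.2] NOT false = true
[7.3] NOT false = true
[7] true OR true OR true = true
[8.2] NOT false = true
[8] true OR true = true
[root] false AND true AND true AND true AND true AND true AND true AND true = false
Overall: false → dropped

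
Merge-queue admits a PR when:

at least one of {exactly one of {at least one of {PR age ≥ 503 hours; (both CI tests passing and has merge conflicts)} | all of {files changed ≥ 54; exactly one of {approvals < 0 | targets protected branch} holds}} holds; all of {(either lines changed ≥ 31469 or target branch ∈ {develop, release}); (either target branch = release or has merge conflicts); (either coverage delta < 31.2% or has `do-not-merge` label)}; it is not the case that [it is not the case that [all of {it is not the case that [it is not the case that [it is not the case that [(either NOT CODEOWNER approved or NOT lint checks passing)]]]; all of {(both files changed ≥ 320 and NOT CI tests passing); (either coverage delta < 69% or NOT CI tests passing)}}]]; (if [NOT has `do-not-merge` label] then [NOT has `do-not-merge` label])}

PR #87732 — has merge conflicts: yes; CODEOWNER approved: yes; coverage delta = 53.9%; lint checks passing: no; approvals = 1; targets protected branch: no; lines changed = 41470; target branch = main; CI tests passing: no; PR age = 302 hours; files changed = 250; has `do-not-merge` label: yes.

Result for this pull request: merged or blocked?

Merged

Atomic conditions:
  PR age ≥ 503 hours: 302 ≥ 503 is false
  CI tests passing: no → false
  has merge conflicts: yes → true
  files changed ≥ 54: 250 ≥ 54 is true
  approvals < 0: 1 < 0 is false
  targets protected branch: no → false
  lines changed ≥ 31469: 41470 ≥ 31469 is true
  target branch ∈ {develop, release}: main is not in the set → false
  target branch = release: main == release is false
  coverage delta < 31.2%: 53.9 < 31.2 is false
  has `do-not-merge` label: yes → true
  NOT CODEOWNER approved: yes → false
  NOT lint checks passing: no → true
  files changed ≥ 320: 250 ≥ 320 is false
  NOT CI tests passing: no → true
  coverage delta < 69%: 53.9 < 69 is true
  NOT has `do-not-merge` label: yes → false
Combine:
[1.1.2] false AND true = false
[1.1] false OR false = false
[1.2.2] exactly-one(false, false) = false
[1.2] true AND false = false
[1] exactly-one(false, false) = false
[2.1] true OR false = true
[2.2] false OR true = true
[2.3] false OR true = true
[2] true AND true AND true = true
[3.1.1.1.1.1.1] false OR true = true
[3.1.1.1.1.1] NOT true = false
[3.1.1.1.1] NOT false = true
[3.1.1.1] NOT true = false
[3.1.1.2.1] false AND true = false
[3.1.1.2.2] true OR true = true
[3.1.1.2] false AND true = false
[3.1.1] false AND false = false
[3.1] NOT false = true
[3] NOT true = false
[4] false → false (antecedent false ⇒ implication holds) = true
[root] false OR true OR false OR true = true
Overall: true → merged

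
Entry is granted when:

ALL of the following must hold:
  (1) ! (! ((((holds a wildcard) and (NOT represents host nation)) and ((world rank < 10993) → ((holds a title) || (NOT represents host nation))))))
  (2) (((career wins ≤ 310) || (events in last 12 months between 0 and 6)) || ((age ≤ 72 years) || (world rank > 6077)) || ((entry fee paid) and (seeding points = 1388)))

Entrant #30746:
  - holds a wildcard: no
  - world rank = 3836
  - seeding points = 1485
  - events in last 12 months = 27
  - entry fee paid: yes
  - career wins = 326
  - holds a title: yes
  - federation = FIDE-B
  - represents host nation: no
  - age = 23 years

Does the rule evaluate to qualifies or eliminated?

Atomic conditions:
  holds a wildcard: no → false
  NOT represents host nation: no → true
  world rank < 10993: 3836 < 10993 is true
  holds a title: yes → true
  career wins ≤ 310: 326 ≤ 310 is false
  events in last 12 months between 0 and 6: 27 in [0, 6] is false
  age ≤ 72 years: 23 ≤ 72 is true
  world rank > 6077: 3836 > 6077 is false
  entry fee paid: yes → true
  seeding points = 1388: 1485 == 1388 is false
Combine:
[1.1.1.1] false AND true = false
[1.1.1.2.2] true OR true = true
[1.1.1.2] true → true = true
[1.1.1] false AND true = false
[1.1] NOT false = true
[1] NOT true = false
[2.1] false OR false = false
[2.2] true OR false = true
[2.3] true AND false = false
[2] false OR true OR false = true
[root] false AND true = false
Overall: false → eliminated

Eliminated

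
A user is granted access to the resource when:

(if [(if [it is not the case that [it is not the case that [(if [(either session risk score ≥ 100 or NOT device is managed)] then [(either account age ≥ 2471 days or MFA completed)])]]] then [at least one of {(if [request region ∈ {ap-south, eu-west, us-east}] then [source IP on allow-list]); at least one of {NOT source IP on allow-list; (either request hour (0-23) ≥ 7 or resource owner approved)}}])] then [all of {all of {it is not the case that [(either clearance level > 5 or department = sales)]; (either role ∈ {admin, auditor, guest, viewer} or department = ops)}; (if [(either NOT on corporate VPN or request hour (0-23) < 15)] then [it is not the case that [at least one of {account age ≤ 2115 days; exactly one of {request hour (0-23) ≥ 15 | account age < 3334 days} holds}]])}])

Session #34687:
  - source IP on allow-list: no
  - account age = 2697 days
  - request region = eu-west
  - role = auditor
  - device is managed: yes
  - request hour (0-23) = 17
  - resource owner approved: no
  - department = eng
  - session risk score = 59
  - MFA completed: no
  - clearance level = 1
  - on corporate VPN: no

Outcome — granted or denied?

Atomic conditions:
  session risk score ≥ 100: 59 ≥ 100 is false
  NOT device is managed: yes → false
  account age ≥ 2471 days: 2697 ≥ 2471 is true
  MFA completed: no → false
  request region ∈ {ap-south, eu-west, us-east}: eu-west is in the set → true
  source IP on allow-list: no → false
  NOT source IP on allow-list: no → true
  request hour (0-23) ≥ 7: 17 ≥ 7 is true
  resource owner approved: no → false
  clearance level > 5: 1 > 5 is false
  department = sales: eng == sales is false
  role ∈ {admin, auditor, guest, viewer}: auditor is in the set → true
  department = ops: eng == ops is false
  NOT on corporate VPN: no → true
  request hour (0-23) < 15: 17 < 15 is false
  account age ≤ 2115 days: 2697 ≤ 2115 is false
  request hour (0-23) ≥ 15: 17 ≥ 15 is true
  account age < 3334 days: 2697 < 3334 is true
Combine:
[1.1.1.1.1] false OR false = false
[1.1.1.1.2] true OR false = true
[1.1.1.1] false → true (antecedent false ⇒ implication holds) = true
[1.1.1] NOT true = false
[1.1] NOT false = true
[1.2.1] true → false = false
[1.2.2.2] true OR false = true
[1.2.2] true OR true = true
[1.2] false OR true = true
[1] true → true = true
[2.1.1.1] false OR false = false
[2.1.1] NOT false = true
[2.1.2] true OR false = true
[2.1] true AND true = true
[2.2.1] true OR false = true
[2.2.2.1.2] exactly-one(true, true) = false
[2.2.2.1] false OR false = false
[2.2.2] NOT false = true
[2.2] true → true = true
[2] true AND true = true
[root] true → true = true
Overall: true → granted

Granted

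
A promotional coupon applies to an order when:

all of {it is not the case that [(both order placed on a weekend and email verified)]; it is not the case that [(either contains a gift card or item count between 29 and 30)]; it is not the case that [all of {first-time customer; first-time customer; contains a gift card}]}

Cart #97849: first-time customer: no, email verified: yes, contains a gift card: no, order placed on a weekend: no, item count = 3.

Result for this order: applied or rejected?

Atomic conditions:
  order placed on a weekend: no → false
  email verified: yes → true
  contains a gift card: no → false
  item count between 29 and 30: 3 in [29, 30] is false
  first-time customer: no → false
Combine:
[1.1] false AND true = false
[1] NOT false = true
[2.1] false OR false = false
[2] NOT false = true
[3.1] false AND false AND false = false
[3] NOT false = true
[root] true AND true AND true = true
Overall: true → applied

Applied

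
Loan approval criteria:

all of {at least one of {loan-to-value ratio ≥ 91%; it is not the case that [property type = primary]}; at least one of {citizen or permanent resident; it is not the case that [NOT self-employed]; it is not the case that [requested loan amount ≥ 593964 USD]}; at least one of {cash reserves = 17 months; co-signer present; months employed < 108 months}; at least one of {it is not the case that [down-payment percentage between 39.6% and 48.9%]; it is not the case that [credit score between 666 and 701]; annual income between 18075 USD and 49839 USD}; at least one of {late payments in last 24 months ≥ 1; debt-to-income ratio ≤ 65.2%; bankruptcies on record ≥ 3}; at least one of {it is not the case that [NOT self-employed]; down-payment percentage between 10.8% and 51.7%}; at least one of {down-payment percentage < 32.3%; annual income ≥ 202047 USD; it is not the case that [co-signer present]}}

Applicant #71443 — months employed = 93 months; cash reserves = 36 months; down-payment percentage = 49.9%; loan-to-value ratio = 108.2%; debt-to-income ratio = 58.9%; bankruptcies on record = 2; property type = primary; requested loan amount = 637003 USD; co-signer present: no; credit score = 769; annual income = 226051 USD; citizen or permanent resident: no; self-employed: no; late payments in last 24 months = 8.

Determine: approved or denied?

Denied

Atomic conditions:
  loan-to-value ratio ≥ 91%: 108.2 ≥ 91 is true
  property type = primary: primary == primary is true
  citizen or permanent resident: no → false
  NOT self-employed: no → true
  requested loan amount ≥ 593964 USD: 637003 ≥ 593964 is true
  cash reserves = 17 months: 36 == 17 is false
  co-signer present: no → false
  months employed < 108 months: 93 < 108 is true
  down-payment percentage between 39.6% and 48.9%: 49.9 in [39.6, 48.9] is false
  credit score between 666 and 701: 769 in [666, 701] is false
  annual income between 18075 USD and 49839 USD: 226051 in [18075, 49839] is false
  late payments in last 24 months ≥ 1: 8 ≥ 1 is true
  debt-to-income ratio ≤ 65.2%: 58.9 ≤ 65.2 is true
  bankruptcies on record ≥ 3: 2 ≥ 3 is false
  down-payment percentage between 10.8% and 51.7%: 49.9 in [10.8, 51.7] is true
  down-payment percentage < 32.3%: 49.9 < 32.3 is false
  annual income ≥ 202047 USD: 226051 ≥ 202047 is true
Combine:
[1.2] NOT true = false
[1] true OR false = true
[2.2] NOT true = false
[2.3] NOT true = false
[2] false OR false OR false = false
[3] false OR false OR true = true
[4.1] NOT false = true
[4.2] NOT false = true
[4] true OR true OR false = true
[5] true OR true OR false = true
[6.1] NOT true = false
[6] false OR true = true
[7.3] NOT false = true
[7] false OR true OR true = true
[root] true AND false AND true AND true AND true AND true AND true = false
Overall: false → denied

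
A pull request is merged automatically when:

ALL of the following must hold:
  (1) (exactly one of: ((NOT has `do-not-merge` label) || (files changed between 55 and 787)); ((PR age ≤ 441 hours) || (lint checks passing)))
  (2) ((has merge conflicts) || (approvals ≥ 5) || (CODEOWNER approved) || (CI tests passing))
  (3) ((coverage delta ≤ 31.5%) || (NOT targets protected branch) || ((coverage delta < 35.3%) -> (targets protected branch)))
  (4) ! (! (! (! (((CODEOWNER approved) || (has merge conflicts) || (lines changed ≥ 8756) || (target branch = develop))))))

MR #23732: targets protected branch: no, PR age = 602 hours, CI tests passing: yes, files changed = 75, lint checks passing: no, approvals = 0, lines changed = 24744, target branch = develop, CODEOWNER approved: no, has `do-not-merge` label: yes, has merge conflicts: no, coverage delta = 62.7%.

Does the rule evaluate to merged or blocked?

Atomic conditions:
  NOT has `do-not-merge` label: yes → false
  files changed between 55 and 787: 75 in [55, 787] is true
  PR age ≤ 441 hours: 602 ≤ 441 is false
  lint checks passing: no → false
  has merge conflicts: no → false
  approvals ≥ 5: 0 ≥ 5 is false
  CODEOWNER approved: no → false
  CI tests passing: yes → true
  coverage delta ≤ 31.5%: 62.7 ≤ 31.5 is false
  NOT targets protected branch: no → true
  coverage delta < 35.3%: 62.7 < 35.3 is false
  targets protected branch: no → false
  lines changed ≥ 8756: 24744 ≥ 8756 is true
  target branch = develop: develop == develop is true
Combine:
[1.1] false OR true = true
[1.2] false OR false = false
[1] exactly-one(true, false) = true
[2] false OR false OR false OR true = true
[3.3] false → false (antecedent false ⇒ implication holds) = true
[3] false OR true OR true = true
[4.1.1.1.1] false OR false OR true OR true = true
[4.1.1.1] NOT true = false
[4.1.1] NOT false = true
[4.1] NOT true = false
[4] NOT false = true
[root] true AND true AND true AND true = true
Overall: true → merged

Merged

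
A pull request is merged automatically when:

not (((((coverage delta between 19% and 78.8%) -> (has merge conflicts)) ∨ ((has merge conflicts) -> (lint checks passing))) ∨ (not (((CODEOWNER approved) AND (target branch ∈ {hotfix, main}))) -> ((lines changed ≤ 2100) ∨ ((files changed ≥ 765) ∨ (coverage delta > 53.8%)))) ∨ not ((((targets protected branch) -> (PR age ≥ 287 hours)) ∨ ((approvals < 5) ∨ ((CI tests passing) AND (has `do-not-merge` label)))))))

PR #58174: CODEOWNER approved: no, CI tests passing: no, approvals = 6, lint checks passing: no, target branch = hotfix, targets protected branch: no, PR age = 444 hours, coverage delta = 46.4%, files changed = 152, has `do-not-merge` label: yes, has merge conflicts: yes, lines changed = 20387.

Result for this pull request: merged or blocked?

Atomic conditions:
  coverage delta between 19% and 78.8%: 46.4 in [19, 78.8] is true
  has merge conflicts: yes → true
  lint checks passing: no → false
  CODEOWNER approved: no → false
  target branch ∈ {hotfix, main}: hotfix is in the set → true
  lines changed ≤ 2100: 20387 ≤ 2100 is false
  files changed ≥ 765: 152 ≥ 765 is false
  coverage delta > 53.8%: 46.4 > 53.8 is false
  targets protected branch: no → false
  PR age ≥ 287 hours: 444 ≥ 287 is true
  approvals < 5: 6 < 5 is false
  CI tests passing: no → false
  has `do-not-merge` label: yes → true
Combine:
[1.1.1] true → true = true
[1.1.2] true → false = false
[1.1] true OR false = true
[1.2.1.1] false AND true = false
[1.2.1] NOT false = true
[1.2.2.2] false OR false = false
[1.2.2] false OR false = false
[1.2] true → false = false
[1.3.1.1] false → true (antecedent false ⇒ implication holds) = true
[1.3.1.2.2] false AND true = false
[1.3.1.2] false OR false = false
[1.3.1] true OR false = true
[1.3] NOT true = false
[1] true OR false OR false = true
[root] NOT true = false
Overall: false → blocked

Blocked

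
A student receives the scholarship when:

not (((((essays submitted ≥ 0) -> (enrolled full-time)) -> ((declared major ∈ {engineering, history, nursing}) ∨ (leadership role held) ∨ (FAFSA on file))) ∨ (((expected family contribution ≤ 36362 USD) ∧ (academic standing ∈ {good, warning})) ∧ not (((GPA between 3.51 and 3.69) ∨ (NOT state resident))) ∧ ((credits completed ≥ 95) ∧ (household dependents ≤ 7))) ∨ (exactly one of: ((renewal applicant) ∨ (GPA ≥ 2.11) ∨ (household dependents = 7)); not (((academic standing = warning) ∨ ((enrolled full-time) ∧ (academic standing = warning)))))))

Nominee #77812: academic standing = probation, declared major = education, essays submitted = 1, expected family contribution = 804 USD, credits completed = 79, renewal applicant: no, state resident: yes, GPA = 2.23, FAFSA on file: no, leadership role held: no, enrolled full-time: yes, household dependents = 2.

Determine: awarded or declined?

Awarded

Atomic conditions:
  essays submitted ≥ 0: 1 ≥ 0 is true
  enrolled full-time: yes → true
  declared major ∈ {engineering, history, nursing}: education is not in the set → false
  leadership role held: no → false
  FAFSA on file: no → false
  expected family contribution ≤ 36362 USD: 804 ≤ 36362 is true
  academic standing ∈ {good, warning}: probation is not in the set → false
  GPA between 3.51 and 3.69: 2.23 in [3.51, 3.69] is false
  NOT state resident: yes → false
  credits completed ≥ 95: 79 ≥ 95 is false
  household dependents ≤ 7: 2 ≤ 7 is true
  renewal applicant: no → false
  GPA ≥ 2.11: 2.23 ≥ 2.11 is true
  household dependents = 7: 2 == 7 is false
  academic standing = warning: probation == warning is false
Combine:
[1.1.1] true → true = true
[1.1.2] false OR false OR false = false
[1.1] true → false = false
[1.2.1] true AND false = false
[1.2.2.1] false OR false = false
[1.2.2] NOT false = true
[1.2.3] false AND true = false
[1.2] false AND true AND false = false
[1.3.1] false OR true OR false = true
[1.3.2.1.2] true AND false = false
[1.3.2.1] false OR false = false
[1.3.2] NOT false = true
[1.3] exactly-one(true, true) = false
[1] false OR false OR false = false
[root] NOT false = true
Overall: true → awarded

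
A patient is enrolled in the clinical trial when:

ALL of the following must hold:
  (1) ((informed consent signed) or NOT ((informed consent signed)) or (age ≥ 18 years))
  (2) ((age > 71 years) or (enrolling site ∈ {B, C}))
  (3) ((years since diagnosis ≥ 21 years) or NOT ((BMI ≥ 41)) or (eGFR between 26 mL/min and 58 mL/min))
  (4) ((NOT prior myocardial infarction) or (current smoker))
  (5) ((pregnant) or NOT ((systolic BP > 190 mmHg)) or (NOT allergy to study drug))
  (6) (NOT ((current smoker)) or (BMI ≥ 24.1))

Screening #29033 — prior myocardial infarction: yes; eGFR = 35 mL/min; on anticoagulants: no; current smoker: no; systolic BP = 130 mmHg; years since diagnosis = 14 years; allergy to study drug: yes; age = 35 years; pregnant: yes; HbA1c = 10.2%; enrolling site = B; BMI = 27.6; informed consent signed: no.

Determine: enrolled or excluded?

Atomic conditions:
  informed consent signed: no → false
  age ≥ 18 years: 35 ≥ 18 is true
  age > 71 years: 35 > 71 is false
  enrolling site ∈ {B, C}: B is in the set → true
  years since diagnosis ≥ 21 years: 14 ≥ 21 is false
  BMI ≥ 41: 27.6 ≥ 41 is false
  eGFR between 26 mL/min and 58 mL/min: 35 in [26, 58] is true
  NOT prior myocardial infarction: yes → false
  current smoker: no → false
  pregnant: yes → true
  systolic BP > 190 mmHg: 130 > 190 is false
  NOT allergy to study drug: yes → false
  BMI ≥ 24.1: 27.6 ≥ 24.1 is true
Combine:
[1.2] NOT false = true
[1] false OR true OR true = true
[2] false OR true = true
[3.2] NOT false = true
[3] false OR true OR true = true
[4] false OR false = false
[5.2] NOT false = true
[5] true OR true OR false = true
[6.1] NOT false = true
[6] true OR true = true
[root] true AND true AND true AND false AND true AND true = false
Overall: false → excluded

Excluded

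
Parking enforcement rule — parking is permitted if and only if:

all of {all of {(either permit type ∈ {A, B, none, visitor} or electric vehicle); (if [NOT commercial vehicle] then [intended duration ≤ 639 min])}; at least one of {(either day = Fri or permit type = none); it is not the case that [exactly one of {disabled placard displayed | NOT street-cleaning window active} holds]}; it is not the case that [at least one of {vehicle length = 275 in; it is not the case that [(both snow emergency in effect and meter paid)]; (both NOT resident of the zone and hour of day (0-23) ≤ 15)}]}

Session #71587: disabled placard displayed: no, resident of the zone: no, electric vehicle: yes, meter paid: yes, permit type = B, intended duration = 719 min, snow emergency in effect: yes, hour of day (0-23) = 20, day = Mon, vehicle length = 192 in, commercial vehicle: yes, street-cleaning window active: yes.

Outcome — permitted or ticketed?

Atomic conditions:
  permit type ∈ {A, B, none, visitor}: B is in the set → true
  electric vehicle: yes → true
  NOT commercial vehicle: yes → false
  intended duration ≤ 639 min: 719 ≤ 639 is false
  day = Fri: Mon == Fri is false
  permit type = none: B == none is false
  disabled placard displayed: no → false
  NOT street-cleaning window active: yes → false
  vehicle length = 275 in: 192 == 275 is false
  snow emergency in effect: yes → true
  meter paid: yes → true
  NOT resident of the zone: no → true
  hour of day (0-23) ≤ 15: 20 ≤ 15 is false
Combine:
[1.1] true OR true = true
[1.2] false → false (antecedent false ⇒ implication holds) = true
[1] true AND true = true
[2.1] false OR false = false
[2.2.1] exactly-one(false, false) = false
[2.2] NOT false = true
[2] false OR true = true
[3.1.2.1] true AND true = true
[3.1.2] NOT true = false
[3.1.3] true AND false = false
[3.1] false OR false OR false = false
[3] NOT false = true
[root] true AND true AND true = true
Overall: true → permitted

Permitted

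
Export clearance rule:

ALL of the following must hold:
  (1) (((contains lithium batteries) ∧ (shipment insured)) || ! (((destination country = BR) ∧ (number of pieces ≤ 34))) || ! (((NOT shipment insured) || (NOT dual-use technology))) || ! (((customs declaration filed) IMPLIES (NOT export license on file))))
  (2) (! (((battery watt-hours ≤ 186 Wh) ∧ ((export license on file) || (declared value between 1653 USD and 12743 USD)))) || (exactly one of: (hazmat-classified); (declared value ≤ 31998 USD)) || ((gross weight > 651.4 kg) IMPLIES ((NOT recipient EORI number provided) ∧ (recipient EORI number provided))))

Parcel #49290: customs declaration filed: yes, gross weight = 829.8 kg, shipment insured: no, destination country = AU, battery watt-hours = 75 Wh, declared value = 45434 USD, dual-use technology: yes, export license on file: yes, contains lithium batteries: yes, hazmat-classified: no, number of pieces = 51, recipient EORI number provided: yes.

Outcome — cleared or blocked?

Blocked

Atomic conditions:
  contains lithium batteries: yes → true
  shipment insured: no → false
  destination country = BR: AU == BR is false
  number of pieces ≤ 34: 51 ≤ 34 is false
  NOT shipment insured: no → true
  NOT dual-use technology: yes → false
  customs declaration filed: yes → true
  NOT export license on file: yes → false
  battery watt-hours ≤ 186 Wh: 75 ≤ 186 is true
  export license on file: yes → true
  declared value between 1653 USD and 12743 USD: 45434 in [1653, 12743] is false
  hazmat-classified: no → false
  declared value ≤ 31998 USD: 45434 ≤ 31998 is false
  gross weight > 651.4 kg: 829.8 > 651.4 is true
  NOT recipient EORI number provided: yes → false
  recipient EORI number provided: yes → true
Combine:
[1.1] true AND false = false
[1.2.1] false AND false = false
[1.2] NOT false = true
[1.3.1] true OR false = true
[1.3] NOT true = false
[1.4.1] true → false = false
[1.4] NOT false = true
[1] false OR true OR false OR true = true
[2.1.1.2] true OR false = true
[2.1.1] true AND true = true
[2.1] NOT true = false
[2.2] exactly-one(false, false) = false
[2.3.2] false AND true = false
[2.3] true → false = false
[2] false OR false OR false = false
[root] true AND false = false
Overall: false → blocked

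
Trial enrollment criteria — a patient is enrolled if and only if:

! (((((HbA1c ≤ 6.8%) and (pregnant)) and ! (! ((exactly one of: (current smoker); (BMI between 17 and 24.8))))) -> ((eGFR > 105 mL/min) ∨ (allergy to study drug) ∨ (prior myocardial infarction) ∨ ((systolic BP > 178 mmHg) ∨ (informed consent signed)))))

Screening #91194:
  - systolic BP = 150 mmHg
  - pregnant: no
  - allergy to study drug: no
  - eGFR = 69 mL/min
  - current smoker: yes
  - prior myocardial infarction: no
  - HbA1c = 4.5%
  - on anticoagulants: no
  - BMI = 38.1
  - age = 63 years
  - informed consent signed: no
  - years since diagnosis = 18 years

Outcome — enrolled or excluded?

Atomic conditions:
  HbA1c ≤ 6.8%: 4.5 ≤ 6.8 is true
  pregnant: no → false
  current smoker: yes → true
  BMI between 17 and 24.8: 38.1 in [17, 24.8] is false
  eGFR > 105 mL/min: 69 > 105 is false
  allergy to study drug: no → false
  prior myocardial infarction: no → false
  systolic BP > 178 mmHg: 150 > 178 is false
  informed consent signed: no → false
Combine:
[1.1.1] true AND false = false
[1.1.2.1.1] exactly-one(true, false) = true
[1.1.2.1] NOT true = false
[1.1.2] NOT false = true
[1.1] false AND true = false
[1.2.4] false OR false = false
[1.2] false OR false OR false OR false = false
[1] false → false (antecedent false ⇒ implication holds) = true
[root] NOT true = false
Overall: false → excluded

Excluded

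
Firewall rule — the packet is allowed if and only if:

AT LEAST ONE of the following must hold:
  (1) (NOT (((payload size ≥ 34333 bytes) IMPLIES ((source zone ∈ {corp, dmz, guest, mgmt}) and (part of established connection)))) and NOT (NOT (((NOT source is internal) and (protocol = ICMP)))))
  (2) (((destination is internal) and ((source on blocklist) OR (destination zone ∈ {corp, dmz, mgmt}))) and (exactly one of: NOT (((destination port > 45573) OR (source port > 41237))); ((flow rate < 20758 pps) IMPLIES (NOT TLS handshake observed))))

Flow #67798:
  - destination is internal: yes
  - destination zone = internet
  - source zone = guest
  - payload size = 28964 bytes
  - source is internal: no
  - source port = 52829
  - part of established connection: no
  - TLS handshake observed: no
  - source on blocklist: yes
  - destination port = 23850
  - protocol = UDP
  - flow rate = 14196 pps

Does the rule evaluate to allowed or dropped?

Allowed

Atomic conditions:
  payload size ≥ 34333 bytes: 28964 ≥ 34333 is false
  source zone ∈ {corp, dmz, guest, mgmt}: guest is in the set → true
  part of established connection: no → false
  NOT source is internal: no → true
  protocol = ICMP: UDP == ICMP is false
  destination is internal: yes → true
  source on blocklist: yes → true
  destination zone ∈ {corp, dmz, mgmt}: internet is not in the set → false
  destination port > 45573: 23850 > 45573 is false
  source port > 41237: 52829 > 41237 is true
  flow rate < 20758 pps: 14196 < 20758 is true
  NOT TLS handshake observed: no → true
Combine:
[1.1.1.2] true AND false = false
[1.1.1] false → false (antecedent false ⇒ implication holds) = true
[1.1] NOT true = false
[1.2.1.1] true AND false = false
[1.2.1] NOT false = true
[1.2] NOT true = false
[1] false AND false = false
[2.1.2] true OR false = true
[2.1] true AND true = true
[2.2.1.1] false OR true = true
[2.2.1] NOT true = false
[2.2.2] true → true = true
[2.2] exactly-one(false, true) = true
[2] true AND true = true
[root] false OR true = true
Overall: true → allowed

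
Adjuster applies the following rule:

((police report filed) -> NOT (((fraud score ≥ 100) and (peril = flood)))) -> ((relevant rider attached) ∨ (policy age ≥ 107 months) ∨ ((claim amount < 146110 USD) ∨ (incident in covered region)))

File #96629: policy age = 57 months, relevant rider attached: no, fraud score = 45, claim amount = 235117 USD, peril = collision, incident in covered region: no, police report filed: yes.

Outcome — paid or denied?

Atomic conditions:
  police report filed: yes → true
  fraud score ≥ 100: 45 ≥ 100 is false
  peril = flood: collision == flood is false
  relevant rider attached: no → false
  policy age ≥ 107 months: 57 ≥ 107 is false
  claim amount < 146110 USD: 235117 < 146110 is false
  incident in covered region: no → false
Combine:
[1.2.1] false AND false = false
[1.2] NOT false = true
[1] true → true = true
[2.3] false OR false = false
[2] false OR false OR false = false
[root] true → false = false
Overall: false → denied

Denied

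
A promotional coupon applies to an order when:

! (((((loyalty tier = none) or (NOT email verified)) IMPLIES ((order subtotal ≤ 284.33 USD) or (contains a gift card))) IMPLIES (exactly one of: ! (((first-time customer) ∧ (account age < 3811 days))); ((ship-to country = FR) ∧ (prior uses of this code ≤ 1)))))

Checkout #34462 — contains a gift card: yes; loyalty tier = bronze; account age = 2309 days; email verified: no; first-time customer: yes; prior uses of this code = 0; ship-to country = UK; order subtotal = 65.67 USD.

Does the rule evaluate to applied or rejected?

Applied

Atomic conditions:
  loyalty tier = none: bronze == none is false
  NOT email verified: no → true
  order subtotal ≤ 284.33 USD: 65.67 ≤ 284.33 is true
  contains a gift card: yes → true
  first-time customer: yes → true
  account age < 3811 days: 2309 < 3811 is true
  ship-to country = FR: UK == FR is false
  prior uses of this code ≤ 1: 0 ≤ 1 is true
Combine:
[1.1.1] false OR true = true
[1.1.2] true OR true = true
[1.1] true → true = true
[1.2.1.1] true AND true = true
[1.2.1] NOT true = false
[1.2.2] false AND true = false
[1.2] exactly-one(false, false) = false
[1] true → false = false
[root] NOT false = true
Overall: true → applied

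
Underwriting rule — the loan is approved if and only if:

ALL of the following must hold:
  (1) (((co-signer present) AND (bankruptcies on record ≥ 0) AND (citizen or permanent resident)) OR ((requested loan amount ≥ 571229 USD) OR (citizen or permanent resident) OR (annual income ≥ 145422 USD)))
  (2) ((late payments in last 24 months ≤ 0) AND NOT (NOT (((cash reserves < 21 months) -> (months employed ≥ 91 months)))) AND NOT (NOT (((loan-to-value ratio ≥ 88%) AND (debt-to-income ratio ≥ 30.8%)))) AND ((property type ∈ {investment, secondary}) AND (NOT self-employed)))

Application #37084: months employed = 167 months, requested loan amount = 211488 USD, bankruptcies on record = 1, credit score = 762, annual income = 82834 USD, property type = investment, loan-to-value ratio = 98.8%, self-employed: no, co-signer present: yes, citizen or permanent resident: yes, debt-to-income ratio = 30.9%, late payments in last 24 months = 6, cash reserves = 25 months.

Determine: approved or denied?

Atomic conditions:
  co-signer present: yes → true
  bankruptcies on record ≥ 0: 1 ≥ 0 is true
  citizen or permanent resident: yes → true
  requested loan amount ≥ 571229 USD: 211488 ≥ 571229 is false
  annual income ≥ 145422 USD: 82834 ≥ 145422 is false
  late payments in last 24 months ≤ 0: 6 ≤ 0 is false
  cash reserves < 21 months: 25 < 21 is false
  months employed ≥ 91 months: 167 ≥ 91 is true
  loan-to-value ratio ≥ 88%: 98.8 ≥ 88 is true
  debt-to-income ratio ≥ 30.8%: 30.9 ≥ 30.8 is true
  property type ∈ {investment, secondary}: investment is in the set → true
  NOT self-employed: no → true
Combine:
[1.1] true AND true AND true = true
[1.2] false OR true OR false = true
[1] true OR true = true
[2.2.1.1] false → true (antecedent false ⇒ implication holds) = true
[2.2.1] NOT true = false
[2.2] NOT false = true
[2.3.1.1] true AND true = true
[2.3.1] NOT true = false
[2.3] NOT false = true
[2.4] true AND true = true
[2] false AND true AND true AND true = false
[root] true AND false = false
Overall: false → denied

Denied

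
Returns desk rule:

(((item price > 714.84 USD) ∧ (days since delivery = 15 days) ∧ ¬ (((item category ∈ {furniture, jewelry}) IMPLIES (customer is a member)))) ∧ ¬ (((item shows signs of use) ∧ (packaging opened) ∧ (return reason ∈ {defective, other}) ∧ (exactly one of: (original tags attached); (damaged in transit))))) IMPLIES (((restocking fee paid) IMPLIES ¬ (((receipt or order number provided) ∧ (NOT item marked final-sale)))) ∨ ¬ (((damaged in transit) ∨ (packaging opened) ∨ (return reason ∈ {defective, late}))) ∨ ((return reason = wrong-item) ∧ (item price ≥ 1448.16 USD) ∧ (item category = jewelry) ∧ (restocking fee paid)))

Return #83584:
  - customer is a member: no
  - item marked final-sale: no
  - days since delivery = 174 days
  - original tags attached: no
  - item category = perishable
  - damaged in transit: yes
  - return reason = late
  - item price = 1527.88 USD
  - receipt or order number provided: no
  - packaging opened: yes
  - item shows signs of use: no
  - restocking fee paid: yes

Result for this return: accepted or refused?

Atomic conditions:
  item price > 714.84 USD: 1527.88 > 714.84 is true
  days since delivery = 15 days: 174 == 15 is false
  item category ∈ {furniture, jewelry}: perishable is not in the set → false
  customer is a member: no → false
  item shows signs of use: no → false
  packaging opened: yes → true
  return reason ∈ {defective, other}: late is not in the set → false
  original tags attached: no → false
  damaged in transit: yes → true
  restocking fee paid: yes → true
  receipt or order number provided: no → false
  NOT item marked final-sale: no → true
  return reason ∈ {defective, late}: late is in the set → true
  return reason = wrong-item: late == wrong-item is false
  item price ≥ 1448.16 USD: 1527.88 ≥ 1448.16 is true
  item category = jewelry: perishable == jewelry is false
Combine:
[1.1.3.1] false → false (antecedent false ⇒ implication holds) = true
[1.1.3] NOT true = false
[1.1] true AND false AND false = false
[1.2.1.4] exactly-one(false, true) = true
[1.2.1] false AND true AND false AND true = false
[1.2] NOT false = true
[1] false AND true = false
[2.1.2.1] false AND true = false
[2.1.2] NOT false = true
[2.1] true → true = true
[2.2.1] true OR true OR true = true
[2.2] NOT true = false
[2.3] false AND true AND false AND true = false
[2] true OR false OR false = true
[root] false → true (antecedent false ⇒ implication holds) = true
Overall: true → accepted

Accepted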